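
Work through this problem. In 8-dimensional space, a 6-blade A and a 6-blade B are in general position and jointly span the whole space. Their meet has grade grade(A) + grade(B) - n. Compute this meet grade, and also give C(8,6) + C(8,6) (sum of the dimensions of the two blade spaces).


Meet grade = grade(A) + grade(B) - n
= 6 + 6 - 8 = 4
C(8,6) = 28
C(8,6) = 28
dim_A + dim_B = 28 + 28 = 56


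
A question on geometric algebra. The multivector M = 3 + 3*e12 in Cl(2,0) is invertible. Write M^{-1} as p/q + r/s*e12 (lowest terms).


M = 3 + 3*e12, where e12^2 = -1.
Since M commutes with its reverse ~M = a - b*e12, M * ~M = a^2 - b^2*e12^2 = a^2 + b^2.
So M^{-1} = ~M / (a^2 + b^2) = (a - b*e12)/(a^2 + b^2).
a^2 + b^2 = 9 + 9 = 18
Scalar part = 3/18 = 1/6
Bivector coeff = -3/18 = -1/6
M^{-1} = 1/6 - 1/6*e12


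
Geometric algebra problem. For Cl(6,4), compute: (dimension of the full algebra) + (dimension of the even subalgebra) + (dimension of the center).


n = 6 + 4 = 10
Total dim = 2^10 = 1024
Even subalgebra dim = 2^9 = 512
n is even, so center dim = 1
Sum = 1024 + 512 + 1 = 1537


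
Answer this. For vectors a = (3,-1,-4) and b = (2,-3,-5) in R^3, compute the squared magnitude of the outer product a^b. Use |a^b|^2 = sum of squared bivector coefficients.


a wedge b = (a1*b2 - a2*b1)*e12 + (a1*b3 - a3*b1)*e13 + (a2*b3 - a3*b2)*e23
e12 coeff: 3*(-3) - (-1)*2 = -9 - (-2) = -7
e13 coeff: 3*(-5) - (-4)*2 = -15 - (-8) = -7
e23 coeff: (-1)*(-5) - (-4)*(-3) = 5 - 12 = -7
|a wedge b|^2 = (-7)^2 + (-7)^2 + (-7)^2
= 49 + 49 + 49
= 147


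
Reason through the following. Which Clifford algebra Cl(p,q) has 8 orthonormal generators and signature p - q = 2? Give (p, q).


We need p + q = 8 and p - q = 2.
Adding: 2p = 8 + 2 = 10, so p = 5.
Then q = 8 - 5 = 3.
(p, q) = (5, 3)


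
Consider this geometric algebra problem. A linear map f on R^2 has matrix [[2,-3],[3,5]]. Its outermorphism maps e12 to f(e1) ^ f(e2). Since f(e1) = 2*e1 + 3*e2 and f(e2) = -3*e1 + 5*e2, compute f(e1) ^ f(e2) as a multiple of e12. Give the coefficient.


The outermorphism of a linear map f sends e1^e2 to f(e1)^f(e2).
f(e1) = 2*e1 + 3*e2
f(e2) = -3*e1 + 5*e2
f(e1) ^ f(e2) = (2*e1 + 3*e2) ^ (-3*e1 + 5*e2)
= 2*5*e12 + 3*(-3)*e21
= (10 - (-9))*e12
= 19*e12
Coefficient = 19


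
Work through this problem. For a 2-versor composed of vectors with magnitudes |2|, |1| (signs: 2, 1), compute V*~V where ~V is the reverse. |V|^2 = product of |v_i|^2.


Each vector v_i has |v_i|^2 = s_i^2
Squared scales: 2^2 = 4, 1^2 = 1
|V|^2 = 4 * 1
= 4


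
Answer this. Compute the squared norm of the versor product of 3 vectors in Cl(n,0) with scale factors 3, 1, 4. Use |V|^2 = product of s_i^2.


Each vector v_i has |v_i|^2 = s_i^2
Squared scales: 3^2 = 9, 1^2 = 1, 4^2 = 16
|V|^2 = 9 * 1 * 16
= 144


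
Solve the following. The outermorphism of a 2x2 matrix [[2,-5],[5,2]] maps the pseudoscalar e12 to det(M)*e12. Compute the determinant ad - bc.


The outermorphism of a linear map f sends e1^e2 to f(e1)^f(e2).
f(e1) = 2*e1 + 5*e2
f(e2) = -5*e1 + 2*e2
f(e1) ^ f(e2) = (2*e1 + 5*e2) ^ (-5*e1 + 2*e2)
= 2*2*e12 + 5*(-5)*e21
= (4 - (-25))*e12
= 29*e12
Coefficient = 29


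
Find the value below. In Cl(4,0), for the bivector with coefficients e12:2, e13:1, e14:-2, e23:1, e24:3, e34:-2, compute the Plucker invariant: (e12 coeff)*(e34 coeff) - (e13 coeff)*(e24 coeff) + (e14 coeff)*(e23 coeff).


Plucker relation: af - be + cd
a*f = 2*(-2) = -4
b*e = 1*3 = 3
c*d = (-2)*1 = -2
af - be + cd = -4 - 3 + (-2)
= -9


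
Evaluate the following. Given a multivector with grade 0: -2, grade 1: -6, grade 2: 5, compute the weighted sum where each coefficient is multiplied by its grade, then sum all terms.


Grade-weighted sum = sum of grade_k * coefficient_k
0*(-2) = 0
1*(-6) = -6
2*5 = 10
Total = 0 + (-6) + 10 = 4


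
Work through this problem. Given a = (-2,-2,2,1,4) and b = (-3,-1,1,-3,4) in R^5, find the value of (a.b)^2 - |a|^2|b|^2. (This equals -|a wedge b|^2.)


a . b = (-2)*(-3) + (-2)*(-1) + 2*1 + 1*(-3) + 4*4
= 6 + 2 + 2 + (-3) + 16 = 23
|a|^2 = (-2)^2 + (-2)^2 + 2^2 + 1^2 + 4^2 = 29
|b|^2 = (-3)^2 + (-1)^2 + 1^2 + (-3)^2 + 4^2 = 36
(a.b)^2 = 23^2 = 529
|a|^2 * |b|^2 = 29 * 36 = 1044
Result = 529 - 1044 = -515


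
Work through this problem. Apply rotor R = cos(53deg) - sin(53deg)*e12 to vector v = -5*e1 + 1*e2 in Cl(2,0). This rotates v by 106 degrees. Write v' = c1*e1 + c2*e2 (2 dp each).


Rotor R = cos(53deg) - sin(53deg)*e12
Rotation angle theta = 2 * 53 = 106 degrees
v' = R*v*~R rotates v by theta.
cos(106deg) = -0.2756, sin(106deg) = 0.9613
v'_1 = -5*cos(106deg) - 1*sin(106deg)
= -5*(-0.2756) - 1*0.9613
= 0.42
v'_2 = -5*sin(106deg) + 1*cos(106deg)
= -5*0.9613 + 1*(-0.2756)
= -5.08
v' = 0.42*e1 - 5.08*e2


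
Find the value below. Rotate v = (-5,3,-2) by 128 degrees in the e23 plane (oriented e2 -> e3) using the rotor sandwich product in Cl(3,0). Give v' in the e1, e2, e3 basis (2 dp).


Rotor R = cos(64deg) - sin(64deg)*e23
Rotation angle theta = 2 * 64 = 128 degrees in the e23 plane (e2 -> e3).
The component perpendicular to the plane (e1) is invariant: v'_1 = v1 = -5.00
cos(128deg) = -0.6157, sin(128deg) = 0.7880
v'_2 = v2*cos(theta) - v3*sin(theta) = 3*(-0.6157) - (-2)*0.7880 = -0.27
v'_3 = v2*sin(theta) + v3*cos(theta) = 3*0.7880 + (-2)*(-0.6157) = 3.60
v' = -5.00*e1 - 0.27*e2 + 3.60*e3


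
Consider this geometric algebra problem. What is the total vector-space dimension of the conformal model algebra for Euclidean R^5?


The conformal model of R^5 uses Cl(6,1): the 5 Euclidean generators plus two extra orthogonal generators e+ (e+^2 = +1) and e- (e-^2 = -1), from which the null vectors e0, einf are built.
Number of generators m = 5 + 2 = 7.
dim Cl(p,q) = 2^m = 2^7 = 128


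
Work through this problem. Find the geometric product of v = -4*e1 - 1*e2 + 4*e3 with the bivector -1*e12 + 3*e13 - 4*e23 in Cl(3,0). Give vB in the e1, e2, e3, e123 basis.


vB has grade-1 (vector) and grade-3 (trivector) parts: vB = (v _| B) + (v ^ B).
Vector part <vB>_1:
  e1: -v2*b12 - v3*b13 = -(-1)*(-1) - (4)*(3) = -13
  e2: v1*b12 - v3*b23 = (-4)*(-1) - (4)*(-4) = 20
  e3: v1*b13 + v2*b23 = (-4)*(3) + (-1)*(-4) = -8
Trivector part <vB>_3:
  e123: v1*b23 - v2*b13 + v3*b12 = (-4)*(-4) - (-1)*(3) + (4)*(-1) = 15
vB = -13*e1 + 20*e2 - 8*e3 + 15*e123


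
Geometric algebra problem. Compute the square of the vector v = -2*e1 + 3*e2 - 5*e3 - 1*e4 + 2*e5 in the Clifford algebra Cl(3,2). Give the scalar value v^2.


v^2 = sum of c_i^2 * e_i^2
Positive signature terms (e_i^2 = +1): (-2)^2 + 3^2 + (-5)^2 = 38
Negative signature terms (e_j^2 = -1): (-1)^2 + 2^2 = 5
v^2 = 38 - 5 = 33


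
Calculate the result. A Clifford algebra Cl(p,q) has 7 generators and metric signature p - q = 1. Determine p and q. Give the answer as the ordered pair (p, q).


We need p + q = 7 and p - q = 1.
Adding: 2p = 7 + 1 = 8, so p = 4.
Then q = 7 - 4 = 3.
(p, q) = (4, 3)


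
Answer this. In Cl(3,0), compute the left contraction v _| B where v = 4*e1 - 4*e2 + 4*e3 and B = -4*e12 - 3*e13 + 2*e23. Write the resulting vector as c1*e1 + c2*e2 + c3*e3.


Left contraction v _| B = <vB>_1 (grade-1 part of the geometric product vB).
Using e1_|e12 = e2, e2_|e12 = -e1, e1_|e13 = e3, e3_|e13 = -e1, e2_|e23 = e3, e3_|e23 = -e2:
e1 coeff: -v2*b12 - v3*b13 = -(-4)*(-4) - (4)*(-3) = -4
e2 coeff: v1*b12 - v3*b23 = (4)*(-4) - (4)*(2) = -24
e3 coeff: v1*b13 + v2*b23 = (4)*(-3) + (-4)*(2) = -20
v _| B = -4*e1 - 24*e2 - 20*e3


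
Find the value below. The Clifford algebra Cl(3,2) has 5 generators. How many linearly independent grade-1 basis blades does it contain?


Number of grade-k basis blades in Cl(p,q) with n = p + q is C(n, k).
n = 3 + 2 = 5
C(5, 1) = 5! / (1! * 4!)
= 120 / (1 * 24)
= 5


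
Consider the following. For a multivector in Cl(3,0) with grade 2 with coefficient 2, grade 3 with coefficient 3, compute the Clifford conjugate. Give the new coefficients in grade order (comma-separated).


Clifford conjugate sign for grade k: (-1)^(k(k+1)/2)
Grade 2: (-1)^(2*3/2) = (-1)^3 = -1, coeff 2 -> -2
Grade 3: (-1)^(3*4/2) = (-1)^6 = 1, coeff 3 -> 3
Conjugated coefficients: -2, 3


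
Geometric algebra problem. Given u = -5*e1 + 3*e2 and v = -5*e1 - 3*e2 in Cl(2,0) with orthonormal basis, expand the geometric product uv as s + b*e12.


Expand: (-5*e1 + 3*e2)(-5*e1 - 3*e2)
= (-5)*(-5)*e1e1 + (-5)*(-3)*e1e2 + 3*(-5)*e2e1 + 3*(-3)*e2e2
Using e1^2 = e2^2 = 1, e2e1 = -e1e2:
Scalar part s = (-5)*(-5) + 3*(-3) = 25 + (-9) = 16
Bivector part b = (-5)*(-3) - 3*(-5) = 15 - (-15) = 30
uv = 16 + 30*e12


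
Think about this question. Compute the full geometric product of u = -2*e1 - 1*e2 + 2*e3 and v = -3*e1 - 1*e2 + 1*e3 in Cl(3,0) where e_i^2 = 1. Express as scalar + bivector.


In Cl(3,0): e_i^2 = 1, e_ie_j = -e_je_i for i != j.
Scalar part = u . v = (-2)*(-3) + (-1)*(-1) + 2*1
= 6 + 1 + 2 = 9
e12 coeff = (-2)*(-1) - (-1)*(-3) = 2 - 3 = -1
e13 coeff = (-2)*1 - 2*(-3) = -2 - (-6) = 4
e23 coeff = (-1)*1 - 2*(-1) = -1 - (-2) = 1
uv = 9 - 1*e12 + 4*e13 + 1*e23


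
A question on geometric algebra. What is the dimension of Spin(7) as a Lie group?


Spin(n) double-covers SO(n); both have Lie algebra so(n) of dimension n(n-1)/2.
n = 7
n(n-1) = 7 * 6 = 42
dim Spin(7) = 42/2 = 21


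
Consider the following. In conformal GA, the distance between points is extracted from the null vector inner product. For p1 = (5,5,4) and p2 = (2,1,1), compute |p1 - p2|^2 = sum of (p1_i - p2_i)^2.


p1 - p2 = (3, 4, 3)
|p1 - p2|^2 = 3^2 + 4^2 + 3^2
= 9 + 16 + 9
= 34


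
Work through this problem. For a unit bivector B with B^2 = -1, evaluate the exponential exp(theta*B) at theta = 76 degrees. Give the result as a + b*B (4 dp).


For a unit bivector B with B^2 = -1, the exponential series gives
e^(theta*B) = cos(theta) + sin(theta)*B (the GA analogue of Euler's formula).
theta = 76 degrees = 1.32645 rad
cos(76 deg) = 0.2419
sin(76 deg) = 0.9703
exp(theta*B) = 0.2419 + 0.9703*B


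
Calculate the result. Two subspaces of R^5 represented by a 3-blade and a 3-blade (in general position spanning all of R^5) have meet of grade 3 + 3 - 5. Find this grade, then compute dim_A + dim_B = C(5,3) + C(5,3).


Meet grade = grade(A) + grade(B) - n
= 3 + 3 - 5 = 1
C(5,3) = 10
C(5,3) = 10
dim_A + dim_B = 10 + 10 = 20


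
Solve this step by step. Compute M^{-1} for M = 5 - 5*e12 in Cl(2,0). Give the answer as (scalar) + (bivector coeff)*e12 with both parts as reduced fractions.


M = 5 - 5*e12, where e12^2 = -1.
Since M commutes with its reverse ~M = a - b*e12, M * ~M = a^2 - b^2*e12^2 = a^2 + b^2.
So M^{-1} = ~M / (a^2 + b^2) = (a - b*e12)/(a^2 + b^2).
a^2 + b^2 = 25 + 25 = 50
Scalar part = 5/50 = 1/10
Bivector coeff = 5/50 = 1/10
M^{-1} = 1/10 + 1/10*e12


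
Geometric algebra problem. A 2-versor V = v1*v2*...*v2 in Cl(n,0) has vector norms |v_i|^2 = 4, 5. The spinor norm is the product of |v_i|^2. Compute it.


Spinor norm N(V) = |v1|^2 * |v2|^2 * ... * |v2|^2
= 4 * 5
Running product: 4, 20
N(V) = 20


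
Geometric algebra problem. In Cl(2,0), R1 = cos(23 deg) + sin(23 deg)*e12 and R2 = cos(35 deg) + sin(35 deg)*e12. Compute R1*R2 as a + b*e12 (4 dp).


Same-plane rotors commute and their half-angles add:
R1*R2 = cos(a1 + a2) + sin(a1 + a2)*e12.
a1 + a2 = 23 + 35 = 58 deg
cos(58 deg) = 0.5299
sin(58 deg) = 0.8480
R1*R2 = 0.5299 + 0.8480*e12


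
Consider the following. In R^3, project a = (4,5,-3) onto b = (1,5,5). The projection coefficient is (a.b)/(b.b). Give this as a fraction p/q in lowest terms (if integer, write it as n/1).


Projection coefficient = (a . b) / (b . b)
a . b = 4*1 + 5*5 + (-3)*5
= 4 + 25 + (-15) = 14
b . b = 1^2 + 5^2 + 5^2
= 1 + 25 + 25 = 51
Coefficient = 14/51
In lowest terms: 14/51


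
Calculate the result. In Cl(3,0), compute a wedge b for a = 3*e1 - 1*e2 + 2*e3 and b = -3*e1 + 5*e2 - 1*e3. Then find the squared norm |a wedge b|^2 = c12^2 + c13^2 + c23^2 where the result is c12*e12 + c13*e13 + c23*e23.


a wedge b = (a1*b2 - a2*b1)*e12 + (a1*b3 - a3*b1)*e13 + (a2*b3 - a3*b2)*e23
e12 coeff: 3*5 - (-1)*(-3) = 15 - 3 = 12
e13 coeff: 3*(-1) - 2*(-3) = -3 - (-6) = 3
e23 coeff: (-1)*(-1) - 2*5 = 1 - 10 = -9
|a wedge b|^2 = 12^2 + 3^2 + (-9)^2
= 144 + 9 + 81
= 234


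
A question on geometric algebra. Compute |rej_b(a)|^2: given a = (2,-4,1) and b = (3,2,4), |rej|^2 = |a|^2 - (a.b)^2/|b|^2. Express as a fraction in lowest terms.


|a|^2 = 2^2 + (-4)^2 + 1^2 = 21
|b|^2 = 3^2 + 2^2 + 4^2 = 29
a . b = 2*3 + (-4)*2 + 1*4 = 2
(a.b)^2 = 2^2 = 4
|rej|^2 = 21 - 4/29
= (609 - 4)/29
= 605/29
In lowest terms: 605/29


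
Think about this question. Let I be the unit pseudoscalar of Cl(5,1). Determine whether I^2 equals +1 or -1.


The pseudoscalar I = e1...e_n (product of all n generators) of Cl(p,q) satisfies I^2 = (-1)^(q + n(n-1)/2).
p = 5, q = 1, n = p + q = 6
n(n-1)/2 = 6 * 5 / 2 = 15
Exponent = q + n(n-1)/2 = 1 + 15 = 16
I^2 = (-1)^16 = +1


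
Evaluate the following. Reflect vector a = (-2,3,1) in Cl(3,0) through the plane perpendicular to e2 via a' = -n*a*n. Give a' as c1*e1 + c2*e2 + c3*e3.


Reflection formula: a' = -n*a*n, with n = e2 (unit vector, n^2 = 1).
For reflection through hyperplane perp to e2:
The component along e2 flips sign, others stay.
a = (-2, 3, 1)
a' = (-2, -3, 1)
a' = -2*e1 - 3*e2 + 1*e3


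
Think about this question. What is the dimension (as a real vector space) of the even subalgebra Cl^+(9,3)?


Even subalgebra dimension = 2^(n-1)
n = 9 + 3 = 12
2^(12 - 1) = 2^11 = 2048
Verification: sum of C(12,k) for even k = 1 + 66 + 495 + 924 + 495 + 66 + 1 = 2048
Result = 2048


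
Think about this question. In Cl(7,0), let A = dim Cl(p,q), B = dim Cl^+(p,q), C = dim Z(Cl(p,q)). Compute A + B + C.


n = 7 + 0 = 7
Total dim = 2^7 = 128
Even subalgebra dim = 2^6 = 64
n is odd, so center dim = 2
Sum = 128 + 64 + 2 = 194


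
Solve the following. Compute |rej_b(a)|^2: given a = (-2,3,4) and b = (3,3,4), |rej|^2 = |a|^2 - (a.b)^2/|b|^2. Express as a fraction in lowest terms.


|a|^2 = (-2)^2 + 3^2 + 4^2 = 29
|b|^2 = 3^2 + 3^2 + 4^2 = 34
a . b = (-2)*3 + 3*3 + 4*4 = 19
(a.b)^2 = 19^2 = 361
|rej|^2 = 29 - 361/34
= (986 - 361)/34
= 625/34
In lowest terms: 625/34


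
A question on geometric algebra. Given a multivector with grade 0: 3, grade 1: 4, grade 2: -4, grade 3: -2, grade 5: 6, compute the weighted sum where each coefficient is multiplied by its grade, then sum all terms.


Grade-weighted sum = sum of grade_k * coefficient_k
0*3 = 0
1*4 = 4
2*(-4) = -8
3*(-2) = -6
5*6 = 30
Total = 0 + 4 + (-8) + (-6) + 30 = 20


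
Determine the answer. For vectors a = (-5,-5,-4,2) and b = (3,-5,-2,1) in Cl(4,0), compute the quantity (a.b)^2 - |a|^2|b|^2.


a . b = (-5)*3 + (-5)*(-5) + (-4)*(-2) + 2*1
= -15 + 25 + 8 + 2 = 20
|a|^2 = (-5)^2 + (-5)^2 + (-4)^2 + 2^2 = 70
|b|^2 = 3^2 + (-5)^2 + (-2)^2 + 1^2 = 39
(a.b)^2 = 20^2 = 400
|a|^2 * |b|^2 = 70 * 39 = 2730
Result = 400 - 2730 = -2330


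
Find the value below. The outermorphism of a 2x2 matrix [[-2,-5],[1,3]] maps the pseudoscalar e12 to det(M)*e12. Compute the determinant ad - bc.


The outermorphism of a linear map f sends e1^e2 to f(e1)^f(e2).
f(e1) = -2*e1 + 1*e2
f(e2) = -5*e1 + 3*e2
f(e1) ^ f(e2) = (-2*e1 + 1*e2) ^ (-5*e1 + 3*e2)
= (-2)*3*e12 + 1*(-5)*e21
= (-6 - (-5))*e12
= -1*e12
Coefficient = -1


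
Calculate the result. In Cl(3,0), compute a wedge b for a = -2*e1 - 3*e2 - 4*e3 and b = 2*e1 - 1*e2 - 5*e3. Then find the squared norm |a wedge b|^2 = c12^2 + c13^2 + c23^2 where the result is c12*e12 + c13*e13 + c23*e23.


a wedge b = (a1*b2 - a2*b1)*e12 + (a1*b3 - a3*b1)*e13 + (a2*b3 - a3*b2)*e23
e12 coeff: (-2)*(-1) - (-3)*2 = 2 - (-6) = 8
e13 coeff: (-2)*(-5) - (-4)*2 = 10 - (-8) = 18
e23 coeff: (-3)*(-5) - (-4)*(-1) = 15 - 4 = 11
|a wedge b|^2 = 8^2 + 18^2 + 11^2
= 64 + 324 + 121
= 509


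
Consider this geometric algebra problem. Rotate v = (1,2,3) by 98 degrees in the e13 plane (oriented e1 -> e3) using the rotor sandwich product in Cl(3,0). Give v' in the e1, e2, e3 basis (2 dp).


Rotor R = cos(49deg) - sin(49deg)*e13
Rotation angle theta = 2 * 49 = 98 degrees in the e13 plane (e1 -> e3).
The component perpendicular to the plane (e2) is invariant: v'_2 = v2 = 2.00
cos(98deg) = -0.1392, sin(98deg) = 0.9903
v'_1 = v1*cos(theta) - v3*sin(theta) = 1*(-0.1392) - 3*0.9903 = -3.11
v'_3 = v1*sin(theta) + v3*cos(theta) = 1*0.9903 + 3*(-0.1392) = 0.57
v' = -3.11*e1 + 2.00*e2 + 0.57*e3


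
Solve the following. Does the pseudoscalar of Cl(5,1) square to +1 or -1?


The pseudoscalar I = e1...e_n (product of all n generators) of Cl(p,q) satisfies I^2 = (-1)^(q + n(n-1)/2).
p = 5, q = 1, n = p + q = 6
n(n-1)/2 = 6 * 5 / 2 = 15
Exponent = q + n(n-1)/2 = 1 + 15 = 16
I^2 = (-1)^16 = +1


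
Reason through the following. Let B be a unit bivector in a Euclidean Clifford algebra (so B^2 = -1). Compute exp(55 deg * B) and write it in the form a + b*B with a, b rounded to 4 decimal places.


For a unit bivector B with B^2 = -1, the exponential series gives
e^(theta*B) = cos(theta) + sin(theta)*B (the GA analogue of Euler's formula).
theta = 55 degrees = 0.959931 rad
cos(55 deg) = 0.5736
sin(55 deg) = 0.8192
exp(theta*B) = 0.5736 + 0.8192*B


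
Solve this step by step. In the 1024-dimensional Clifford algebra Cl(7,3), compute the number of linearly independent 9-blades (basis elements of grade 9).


Number of grade-k basis blades in Cl(p,q) with n = p + q is C(n, k).
n = 7 + 3 = 10
C(10, 9) = 10! / (9! * 1!)
= 3628800 / (362880 * 1)
= 10


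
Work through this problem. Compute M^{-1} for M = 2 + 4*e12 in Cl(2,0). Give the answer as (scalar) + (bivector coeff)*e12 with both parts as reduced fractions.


M = 2 + 4*e12, where e12^2 = -1.
Since M commutes with its reverse ~M = a - b*e12, M * ~M = a^2 - b^2*e12^2 = a^2 + b^2.
So M^{-1} = ~M / (a^2 + b^2) = (a - b*e12)/(a^2 + b^2).
a^2 + b^2 = 4 + 16 = 20
Scalar part = 2/20 = 1/10
Bivector coeff = -4/20 = -1/5
M^{-1} = 1/10 - 1/5*e12


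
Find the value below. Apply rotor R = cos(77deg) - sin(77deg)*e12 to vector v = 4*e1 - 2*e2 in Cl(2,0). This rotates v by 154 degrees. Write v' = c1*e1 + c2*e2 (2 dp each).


Rotor R = cos(77deg) - sin(77deg)*e12
Rotation angle theta = 2 * 77 = 154 degrees
v' = R*v*~R rotates v by theta.
cos(154deg) = -0.8988, sin(154deg) = 0.4384
v'_1 = 4*cos(154deg) - (-2)*sin(154deg)
= 4*(-0.8988) - (-2)*0.4384
= -2.72
v'_2 = 4*sin(154deg) + (-2)*cos(154deg)
= 4*0.4384 + (-2)*(-0.8988)
= 3.55
v' = -2.72*e1 + 3.55*e2


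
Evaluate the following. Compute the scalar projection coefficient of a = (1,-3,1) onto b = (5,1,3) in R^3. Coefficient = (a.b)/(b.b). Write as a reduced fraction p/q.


Projection coefficient = (a . b) / (b . b)
a . b = 1*5 + (-3)*1 + 1*3
= 5 + (-3) + 3 = 5
b . b = 5^2 + 1^2 + 3^2
= 25 + 1 + 9 = 35
Coefficient = 5/35
In lowest terms: 1/7


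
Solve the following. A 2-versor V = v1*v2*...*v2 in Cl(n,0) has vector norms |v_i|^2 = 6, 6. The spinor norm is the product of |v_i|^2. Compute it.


Spinor norm N(V) = |v1|^2 * |v2|^2 * ... * |v2|^2
= 6 * 6
Running product: 6, 36
N(V) = 36


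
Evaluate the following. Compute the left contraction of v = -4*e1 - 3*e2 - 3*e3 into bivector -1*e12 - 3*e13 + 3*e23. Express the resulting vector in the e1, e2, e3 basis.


Left contraction v _| B = <vB>_1 (grade-1 part of the geometric product vB).
Using e1_|e12 = e2, e2_|e12 = -e1, e1_|e13 = e3, e3_|e13 = -e1, e2_|e23 = e3, e3_|e23 = -e2:
e1 coeff: -v2*b12 - v3*b13 = -(-3)*(-1) - (-3)*(-3) = -12
e2 coeff: v1*b12 - v3*b23 = (-4)*(-1) - (-3)*(3) = 13
e3 coeff: v1*b13 + v2*b23 = (-4)*(-3) + (-3)*(3) = 3
v _| B = -12*e1 + 13*e2 + 3*e3


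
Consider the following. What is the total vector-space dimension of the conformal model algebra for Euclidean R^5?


The conformal model of R^5 uses Cl(6,1): the 5 Euclidean generators plus two extra orthogonal generators e+ (e+^2 = +1) and e- (e-^2 = -1), from which the null vectors e0, einf are built.
Number of generators m = 5 + 2 = 7.
dim Cl(p,q) = 2^m = 2^7 = 128


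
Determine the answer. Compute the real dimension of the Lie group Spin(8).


Spin(n) double-covers SO(n); both have Lie algebra so(n) of dimension n(n-1)/2.
n = 8
n(n-1) = 8 * 7 = 56
dim Spin(8) = 56/2 = 28


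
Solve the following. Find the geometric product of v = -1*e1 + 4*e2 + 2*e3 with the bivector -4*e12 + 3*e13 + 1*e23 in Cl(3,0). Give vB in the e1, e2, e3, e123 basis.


vB has grade-1 (vector) and grade-3 (trivector) parts: vB = (v _| B) + (v ^ B).
Vector part <vB>_1:
  e1: -v2*b12 - v3*b13 = -(4)*(-4) - (2)*(3) = 10
  e2: v1*b12 - v3*b23 = (-1)*(-4) - (2)*(1) = 2
  e3: v1*b13 + v2*b23 = (-1)*(3) + (4)*(1) = 1
Trivector part <vB>_3:
  e123: v1*b23 - v2*b13 + v3*b12 = (-1)*(1) - (4)*(3) + (2)*(-4) = -21
vB = 10*e1 + 2*e2 + 1*e3 - 21*e123


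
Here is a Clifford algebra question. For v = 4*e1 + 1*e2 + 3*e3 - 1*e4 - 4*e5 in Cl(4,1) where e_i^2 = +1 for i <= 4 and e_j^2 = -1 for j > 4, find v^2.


v^2 = sum of c_i^2 * e_i^2
Positive signature terms (e_i^2 = +1): 4^2 + 1^2 + 3^2 + (-1)^2 = 27
Negative signature terms (e_j^2 = -1): (-4)^2 = 16
v^2 = 27 - 16 = 11


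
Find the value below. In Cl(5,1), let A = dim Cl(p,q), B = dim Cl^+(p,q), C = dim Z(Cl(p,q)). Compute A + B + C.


n = 5 + 1 = 6
Total dim = 2^6 = 64
Even subalgebra dim = 2^5 = 32
n is even, so center dim = 1
Sum = 64 + 32 + 1 = 97


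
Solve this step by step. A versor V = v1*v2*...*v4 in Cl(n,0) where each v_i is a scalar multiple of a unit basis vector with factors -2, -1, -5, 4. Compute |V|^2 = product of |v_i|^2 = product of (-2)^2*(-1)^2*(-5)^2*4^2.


Each vector v_i has |v_i|^2 = s_i^2
Squared scales: (-2)^2 = 4, (-1)^2 = 1, (-5)^2 = 25, 4^2 = 16
|V|^2 = 4 * 1 * 25 * 16
= 1600


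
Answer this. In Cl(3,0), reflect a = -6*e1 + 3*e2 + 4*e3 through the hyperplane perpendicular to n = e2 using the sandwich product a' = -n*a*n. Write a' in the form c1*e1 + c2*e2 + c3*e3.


Reflection formula: a' = -n*a*n, with n = e2 (unit vector, n^2 = 1).
For reflection through hyperplane perp to e2:
The component along e2 flips sign, others stay.
a = (-6, 3, 4)
a' = (-6, -3, 4)
a' = -6*e1 - 3*e2 + 4*e3


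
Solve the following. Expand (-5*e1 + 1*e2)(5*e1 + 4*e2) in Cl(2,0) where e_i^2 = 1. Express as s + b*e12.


Expand: (-5*e1 + 1*e2)(5*e1 + 4*e2)
= (-5)*5*e1e1 + (-5)*4*e1e2 + 1*5*e2e1 + 1*4*e2e2
Using e1^2 = e2^2 = 1, e2e1 = -e1e2:
Scalar part s = (-5)*5 + 1*4 = -25 + 4 = -21
Bivector part b = (-5)*4 - 1*5 = -20 - 5 = -25
uv = -21 - 25*e12


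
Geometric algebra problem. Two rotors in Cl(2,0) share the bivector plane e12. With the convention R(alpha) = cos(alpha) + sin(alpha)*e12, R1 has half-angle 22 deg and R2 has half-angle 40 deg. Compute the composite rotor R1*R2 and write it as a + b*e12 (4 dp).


Same-plane rotors commute and their half-angles add:
R1*R2 = cos(a1 + a2) + sin(a1 + a2)*e12.
a1 + a2 = 22 + 40 = 62 deg
cos(62 deg) = 0.4695
sin(62 deg) = 0.8829
R1*R2 = 0.4695 + 0.8829*e12


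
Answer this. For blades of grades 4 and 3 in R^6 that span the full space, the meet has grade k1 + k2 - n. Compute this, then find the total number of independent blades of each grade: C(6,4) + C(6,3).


Meet grade = grade(A) + grade(B) - n
= 4 + 3 - 6 = 1
C(6,4) = 15
C(6,3) = 20
dim_A + dim_B = 15 + 20 = 35


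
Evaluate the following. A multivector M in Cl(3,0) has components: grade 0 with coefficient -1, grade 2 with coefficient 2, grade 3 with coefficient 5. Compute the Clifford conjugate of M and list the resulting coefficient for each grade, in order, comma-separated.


Clifford conjugate sign for grade k: (-1)^(k(k+1)/2)
Grade 0: (-1)^(0*1/2) = (-1)^0 = 1, coeff -1 -> -1
Grade 2: (-1)^(2*3/2) = (-1)^3 = -1, coeff 2 -> -2
Grade 3: (-1)^(3*4/2) = (-1)^6 = 1, coeff 5 -> 5
Conjugated coefficients: -1, -2, 5


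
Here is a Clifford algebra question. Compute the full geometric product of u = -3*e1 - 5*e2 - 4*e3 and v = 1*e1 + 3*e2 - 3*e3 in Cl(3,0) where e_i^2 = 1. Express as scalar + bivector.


In Cl(3,0): e_i^2 = 1, e_ie_j = -e_je_i for i != j.
Scalar part = u . v = (-3)*1 + (-5)*3 + (-4)*(-3)
= -3 + (-15) + 12 = -6
e12 coeff = (-3)*3 - (-5)*1 = -9 - (-5) = -4
e13 coeff = (-3)*(-3) - (-4)*1 = 9 - (-4) = 13
e23 coeff = (-5)*(-3) - (-4)*3 = 15 - (-12) = 27
uv = -6 - 4*e12 + 13*e13 + 27*e23


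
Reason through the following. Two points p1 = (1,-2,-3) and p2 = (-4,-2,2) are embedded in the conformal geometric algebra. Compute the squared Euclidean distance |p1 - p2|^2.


p1 - p2 = (5, 0, -5)
|p1 - p2|^2 = 5^2 + 0^2 + (-5)^2
= 25 + 0 + 25
= 50


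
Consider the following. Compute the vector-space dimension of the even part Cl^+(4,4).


Even subalgebra dimension = 2^(n-1)
n = 4 + 4 = 8
2^(8 - 1) = 2^7 = 128
Verification: sum of C(8,k) for even k = 1 + 28 + 70 + 28 + 1 = 128
Result = 128


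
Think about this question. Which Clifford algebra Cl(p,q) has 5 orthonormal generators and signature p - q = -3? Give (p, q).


We need p + q = 5 and p - q = -3.
Adding: 2p = 5 + (-3) = 2, so p = 1.
Then q = 5 - 1 = 4.
(p, q) = (1, 4)


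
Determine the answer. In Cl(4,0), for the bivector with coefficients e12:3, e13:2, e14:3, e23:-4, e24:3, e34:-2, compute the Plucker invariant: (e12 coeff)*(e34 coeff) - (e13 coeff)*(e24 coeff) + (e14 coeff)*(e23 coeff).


Plucker relation: af - be + cd
a*f = 3*(-2) = -6
b*e = 2*3 = 6
c*d = 3*(-4) = -12
af - be + cd = -6 - 6 + (-12)
= -24


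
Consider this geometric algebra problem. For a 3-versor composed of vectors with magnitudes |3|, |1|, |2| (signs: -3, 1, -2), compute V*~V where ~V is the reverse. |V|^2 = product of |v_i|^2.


Each vector v_i has |v_i|^2 = s_i^2
Squared scales: (-3)^2 = 9, 1^2 = 1, (-2)^2 = 4
|V|^2 = 9 * 1 * 4
= 36


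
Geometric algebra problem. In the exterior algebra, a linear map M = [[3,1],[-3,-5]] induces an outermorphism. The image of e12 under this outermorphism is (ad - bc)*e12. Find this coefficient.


The outermorphism of a linear map f sends e1^e2 to f(e1)^f(e2).
f(e1) = 3*e1 - 3*e2
f(e2) = 1*e1 - 5*e2
f(e1) ^ f(e2) = (3*e1 - 3*e2) ^ (1*e1 - 5*e2)
= 3*(-5)*e12 + (-3)*1*e21
= (-15 - (-3))*e12
= -12*e12
Coefficient = -12


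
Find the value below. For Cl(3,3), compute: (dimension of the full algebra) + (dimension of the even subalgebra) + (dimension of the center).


n = 3 + 3 = 6
Total dim = 2^6 = 64
Even subalgebra dim = 2^5 = 32
n is even, so center dim = 1
Sum = 64 + 32 + 1 = 97


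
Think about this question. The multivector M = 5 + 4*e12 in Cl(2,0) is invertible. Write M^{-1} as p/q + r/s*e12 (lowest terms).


M = 5 + 4*e12, where e12^2 = -1.
Since M commutes with its reverse ~M = a - b*e12, M * ~M = a^2 - b^2*e12^2 = a^2 + b^2.
So M^{-1} = ~M / (a^2 + b^2) = (a - b*e12)/(a^2 + b^2).
a^2 + b^2 = 25 + 16 = 41
Scalar part = 5/41 = 5/41
Bivector coeff = -4/41 = -4/41
M^{-1} = 5/41 - 4/41*e12


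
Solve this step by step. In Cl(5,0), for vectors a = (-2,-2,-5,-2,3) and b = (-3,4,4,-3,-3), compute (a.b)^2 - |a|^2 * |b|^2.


a . b = (-2)*(-3) + (-2)*4 + (-5)*4 + (-2)*(-3) + 3*(-3)
= 6 + (-8) + (-20) + 6 + (-9) = -25
|a|^2 = (-2)^2 + (-2)^2 + (-5)^2 + (-2)^2 + 3^2 = 46
|b|^2 = (-3)^2 + 4^2 + 4^2 + (-3)^2 + (-3)^2 = 59
(a.b)^2 = (-25)^2 = 625
|a|^2 * |b|^2 = 46 * 59 = 2714
Result = 625 - 2714 = -2089


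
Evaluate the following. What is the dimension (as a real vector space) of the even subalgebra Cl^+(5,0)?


Even subalgebra dimension = 2^(n-1)
n = 5 + 0 = 5
2^(5 - 1) = 2^4 = 16
Verification: sum of C(5,k) for even k = 1 + 10 + 5 = 16
Result = 16


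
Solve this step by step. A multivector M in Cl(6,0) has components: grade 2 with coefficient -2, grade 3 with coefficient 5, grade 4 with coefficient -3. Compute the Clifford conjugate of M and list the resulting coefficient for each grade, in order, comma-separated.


Clifford conjugate sign for grade k: (-1)^(k(k+1)/2)
Grade 2: (-1)^(2*3/2) = (-1)^3 = -1, coeff -2 -> 2
Grade 3: (-1)^(3*4/2) = (-1)^6 = 1, coeff 5 -> 5
Grade 4: (-1)^(4*5/2) = (-1)^10 = 1, coeff -3 -> -3
Conjugated coefficients: 2, 5, -3


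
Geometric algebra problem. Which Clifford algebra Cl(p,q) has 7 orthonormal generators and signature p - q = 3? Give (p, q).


We need p + q = 7 and p - q = 3.
Adding: 2p = 7 + 3 = 10, so p = 5.
Then q = 7 - 5 = 2.
(p, q) = (5, 2)


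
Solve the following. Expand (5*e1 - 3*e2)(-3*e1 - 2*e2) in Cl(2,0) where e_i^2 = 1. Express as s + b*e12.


Expand: (5*e1 - 3*e2)(-3*e1 - 2*e2)
= 5*(-3)*e1e1 + 5*(-2)*e1e2 + (-3)*(-3)*e2e1 + (-3)*(-2)*e2e2
Using e1^2 = e2^2 = 1, e2e1 = -e1e2:
Scalar part s = 5*(-3) + (-3)*(-2) = -15 + 6 = -9
Bivector part b = 5*(-2) - (-3)*(-3) = -10 - 9 = -19
uv = -9 - 19*e12


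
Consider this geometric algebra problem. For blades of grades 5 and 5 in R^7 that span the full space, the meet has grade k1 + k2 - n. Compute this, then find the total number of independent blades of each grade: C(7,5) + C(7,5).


Meet grade = grade(A) + grade(B) - n
= 5 + 5 - 7 = 3
C(7,5) = 21
C(7,5) = 21
dim_A + dim_B = 21 + 21 = 42


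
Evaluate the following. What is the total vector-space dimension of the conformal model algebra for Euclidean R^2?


The conformal model of R^2 uses Cl(3,1): the 2 Euclidean generators plus two extra orthogonal generators e+ (e+^2 = +1) and e- (e-^2 = -1), from which the null vectors e0, einf are built.
Number of generators m = 2 + 2 = 4.
dim Cl(p,q) = 2^m = 2^4 = 16


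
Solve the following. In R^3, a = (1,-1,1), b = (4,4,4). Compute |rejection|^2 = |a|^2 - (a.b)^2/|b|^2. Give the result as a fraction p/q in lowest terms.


|a|^2 = 1^2 + (-1)^2 + 1^2 = 3
|b|^2 = 4^2 + 4^2 + 4^2 = 48
a . b = 1*4 + (-1)*4 + 1*4 = 4
(a.b)^2 = 4^2 = 16
|rej|^2 = 3 - 16/48
= (144 - 16)/48
= 128/48
In lowest terms: 8/3


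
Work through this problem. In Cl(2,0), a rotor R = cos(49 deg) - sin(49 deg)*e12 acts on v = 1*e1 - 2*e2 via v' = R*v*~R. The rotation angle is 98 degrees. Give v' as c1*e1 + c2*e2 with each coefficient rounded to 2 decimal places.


Rotor R = cos(49deg) - sin(49deg)*e12
Rotation angle theta = 2 * 49 = 98 degrees
v' = R*v*~R rotates v by theta.
cos(98deg) = -0.1392, sin(98deg) = 0.9903
v'_1 = 1*cos(98deg) - (-2)*sin(98deg)
= 1*(-0.1392) - (-2)*0.9903
= 1.84
v'_2 = 1*sin(98deg) + (-2)*cos(98deg)
= 1*0.9903 + (-2)*(-0.1392)
= 1.27
v' = 1.84*e1 + 1.27*e2


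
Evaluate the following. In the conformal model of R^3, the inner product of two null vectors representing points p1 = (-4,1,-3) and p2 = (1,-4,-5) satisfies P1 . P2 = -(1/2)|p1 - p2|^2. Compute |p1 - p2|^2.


p1 - p2 = (-5, 5, 2)
|p1 - p2|^2 = (-5)^2 + 5^2 + 2^2
= 25 + 25 + 4
= 54


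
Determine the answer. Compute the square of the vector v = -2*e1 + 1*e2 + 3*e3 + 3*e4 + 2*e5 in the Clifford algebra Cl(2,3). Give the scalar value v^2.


v^2 = sum of c_i^2 * e_i^2
Positive signature terms (e_i^2 = +1): (-2)^2 + 1^2 = 5
Negative signature terms (e_j^2 = -1): 3^2 + 3^2 + 2^2 = 22
v^2 = 5 - 22 = -17


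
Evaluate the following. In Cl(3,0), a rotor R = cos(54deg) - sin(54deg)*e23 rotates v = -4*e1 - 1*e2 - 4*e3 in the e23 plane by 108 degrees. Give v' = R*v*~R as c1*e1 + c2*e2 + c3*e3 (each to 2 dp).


Rotor R = cos(54deg) - sin(54deg)*e23
Rotation angle theta = 2 * 54 = 108 degrees in the e23 plane (e2 -> e3).
The component perpendicular to the plane (e1) is invariant: v'_1 = v1 = -4.00
cos(108deg) = -0.3090, sin(108deg) = 0.9511
v'_2 = v2*cos(theta) - v3*sin(theta) = -1*(-0.3090) - (-4)*0.9511 = 4.11
v'_3 = v2*sin(theta) + v3*cos(theta) = -1*0.9511 + (-4)*(-0.3090) = 0.29
v' = -4.00*e1 + 4.11*e2 + 0.29*e3


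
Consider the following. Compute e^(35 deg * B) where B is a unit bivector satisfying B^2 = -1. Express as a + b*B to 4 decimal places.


For a unit bivector B with B^2 = -1, the exponential series gives
e^(theta*B) = cos(theta) + sin(theta)*B (the GA analogue of Euler's formula).
theta = 35 degrees = 0.610865 rad
cos(35 deg) = 0.8192
sin(35 deg) = 0.5736
exp(theta*B) = 0.8192 + 0.5736*B


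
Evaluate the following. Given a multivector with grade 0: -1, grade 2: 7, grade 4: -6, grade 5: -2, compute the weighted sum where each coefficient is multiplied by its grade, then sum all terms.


Grade-weighted sum = sum of grade_k * coefficient_k
0*(-1) = 0
2*7 = 14
4*(-6) = -24
5*(-2) = -10
Total = 0 + 14 + (-24) + (-10) = -20


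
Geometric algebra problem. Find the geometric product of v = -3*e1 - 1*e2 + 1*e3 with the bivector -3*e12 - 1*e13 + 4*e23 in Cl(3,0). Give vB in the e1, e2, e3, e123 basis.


vB has grade-1 (vector) and grade-3 (trivector) parts: vB = (v _| B) + (v ^ B).
Vector part <vB>_1:
  e1: -v2*b12 - v3*b13 = -(-1)*(-3) - (1)*(-1) = -2
  e2: v1*b12 - v3*b23 = (-3)*(-3) - (1)*(4) = 5
  e3: v1*b13 + v2*b23 = (-3)*(-1) + (-1)*(4) = -1
Trivector part <vB>_3:
  e123: v1*b23 - v2*b13 + v3*b12 = (-3)*(4) - (-1)*(-1) + (1)*(-3) = -16
vB = -2*e1 + 5*e2 - 1*e3 - 16*e123


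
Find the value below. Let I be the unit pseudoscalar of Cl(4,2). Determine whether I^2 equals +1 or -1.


The pseudoscalar I = e1...e_n (product of all n generators) of Cl(p,q) satisfies I^2 = (-1)^(q + n(n-1)/2).
p = 4, q = 2, n = p + q = 6
n(n-1)/2 = 6 * 5 / 2 = 15
Exponent = q + n(n-1)/2 = 2 + 15 = 17
I^2 = (-1)^17 = -1


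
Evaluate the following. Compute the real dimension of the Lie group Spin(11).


Spin(n) double-covers SO(n); both have Lie algebra so(n) of dimension n(n-1)/2.
n = 11
n(n-1) = 11 * 10 = 110
dim Spin(11) = 110/2 = 55


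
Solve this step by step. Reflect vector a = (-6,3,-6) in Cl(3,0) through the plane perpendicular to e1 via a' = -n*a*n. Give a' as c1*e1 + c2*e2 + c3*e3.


Reflection formula: a' = -n*a*n, with n = e1 (unit vector, n^2 = 1).
For reflection through hyperplane perp to e1:
The component along e1 flips sign, others stay.
a = (-6, 3, -6)
a' = (6, 3, -6)
a' = 6*e1 + 3*e2 - 6*e3


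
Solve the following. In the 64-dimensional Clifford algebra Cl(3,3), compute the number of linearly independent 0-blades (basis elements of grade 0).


Number of grade-k basis blades in Cl(p,q) with n = p + q is C(n, k).
n = 3 + 3 = 6
C(6, 0) = 6! / (0! * 6!)
= 720 / (1 * 720)
= 1


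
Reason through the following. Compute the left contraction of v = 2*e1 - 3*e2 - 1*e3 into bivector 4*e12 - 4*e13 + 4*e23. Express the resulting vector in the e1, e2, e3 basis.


Left contraction v _| B = <vB>_1 (grade-1 part of the geometric product vB).
Using e1_|e12 = e2, e2_|e12 = -e1, e1_|e13 = e3, e3_|e13 = -e1, e2_|e23 = e3, e3_|e23 = -e2:
e1 coeff: -v2*b12 - v3*b13 = -(-3)*(4) - (-1)*(-4) = 8
e2 coeff: v1*b12 - v3*b23 = (2)*(4) - (-1)*(4) = 12
e3 coeff: v1*b13 + v2*b23 = (2)*(-4) + (-3)*(4) = -20
v _| B = 8*e1 + 12*e2 - 20*e3


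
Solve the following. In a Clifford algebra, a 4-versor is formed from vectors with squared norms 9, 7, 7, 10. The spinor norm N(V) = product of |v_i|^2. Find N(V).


Spinor norm N(V) = |v1|^2 * |v2|^2 * ... * |v4|^2
= 9 * 7 * 7 * 10
Running product: 9, 63, 441, 4410
N(V) = 4410


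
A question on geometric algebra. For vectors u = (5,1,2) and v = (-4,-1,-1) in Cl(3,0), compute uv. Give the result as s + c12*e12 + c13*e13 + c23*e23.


In Cl(3,0): e_i^2 = 1, e_ie_j = -e_je_i for i != j.
Scalar part = u . v = 5*(-4) + 1*(-1) + 2*(-1)
= -20 + (-1) + (-2) = -23
e12 coeff = 5*(-1) - 1*(-4) = -5 - (-4) = -1
e13 coeff = 5*(-1) - 2*(-4) = -5 - (-8) = 3
e23 coeff = 1*(-1) - 2*(-1) = -1 - (-2) = 1
uv = -23 - 1*e12 + 3*e13 + 1*e23


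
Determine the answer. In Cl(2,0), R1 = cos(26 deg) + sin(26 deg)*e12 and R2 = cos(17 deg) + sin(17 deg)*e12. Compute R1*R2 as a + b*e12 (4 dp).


Same-plane rotors commute and their half-angles add:
R1*R2 = cos(a1 + a2) + sin(a1 + a2)*e12.
a1 + a2 = 26 + 17 = 43 deg
cos(43 deg) = 0.7314
sin(43 deg) = 0.6820
R1*R2 = 0.7314 + 0.6820*e12


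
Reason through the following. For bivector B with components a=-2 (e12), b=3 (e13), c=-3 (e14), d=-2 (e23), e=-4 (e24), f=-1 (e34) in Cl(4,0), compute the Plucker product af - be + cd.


Plucker relation: af - be + cd
a*f = (-2)*(-1) = 2
b*e = 3*(-4) = -12
c*d = (-3)*(-2) = 6
af - be + cd = 2 - (-12) + 6
= 20


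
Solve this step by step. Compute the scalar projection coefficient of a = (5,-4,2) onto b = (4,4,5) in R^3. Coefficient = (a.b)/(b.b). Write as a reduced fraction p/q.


Projection coefficient = (a . b) / (b . b)
a . b = 5*4 + (-4)*4 + 2*5
= 20 + (-16) + 10 = 14
b . b = 4^2 + 4^2 + 5^2
= 16 + 16 + 25 = 57
Coefficient = 14/57
In lowest terms: 14/57


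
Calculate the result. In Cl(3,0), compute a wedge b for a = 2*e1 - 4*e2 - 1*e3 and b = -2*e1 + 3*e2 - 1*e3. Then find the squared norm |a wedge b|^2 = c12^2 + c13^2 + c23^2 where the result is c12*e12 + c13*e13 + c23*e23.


a wedge b = (a1*b2 - a2*b1)*e12 + (a1*b3 - a3*b1)*e13 + (a2*b3 - a3*b2)*e23
e12 coeff: 2*3 - (-4)*(-2) = 6 - 8 = -2
e13 coeff: 2*(-1) - (-1)*(-2) = -2 - 2 = -4
e23 coeff: (-4)*(-1) - (-1)*3 = 4 - (-3) = 7
|a wedge b|^2 = (-2)^2 + (-4)^2 + 7^2
= 4 + 16 + 49
= 69


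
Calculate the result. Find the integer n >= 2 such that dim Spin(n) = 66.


dim Spin(n) = dim so(n) = n(n-1)/2.
Solve n(n-1)/2 = 66, i.e. n^2 - n - 132 = 0.
Discriminant = 1 + 8*66 = 529
n = (1 + sqrt(529))/2 = (1 + 23)/2 = 12


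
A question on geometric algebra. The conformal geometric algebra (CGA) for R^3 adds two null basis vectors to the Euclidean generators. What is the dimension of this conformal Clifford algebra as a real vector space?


The conformal model of R^3 uses Cl(4,1): the 3 Euclidean generators plus two extra orthogonal generators e+ (e+^2 = +1) and e- (e-^2 = -1), from which the null vectors e0, einf are built.
Number of generators m = 3 + 2 = 5.
dim Cl(p,q) = 2^m = 2^5 = 32


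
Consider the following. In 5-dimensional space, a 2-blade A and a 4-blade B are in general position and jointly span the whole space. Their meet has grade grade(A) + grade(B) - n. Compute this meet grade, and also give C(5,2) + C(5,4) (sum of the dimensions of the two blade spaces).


Meet grade = grade(A) + grade(B) - n
= 2 + 4 - 5 = 1
C(5,2) = 10
C(5,4) = 5
dim_A + dim_B = 10 + 5 = 15


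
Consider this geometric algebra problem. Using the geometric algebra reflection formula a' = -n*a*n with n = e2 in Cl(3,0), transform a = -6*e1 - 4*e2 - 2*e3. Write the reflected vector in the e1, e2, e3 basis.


Reflection formula: a' = -n*a*n, with n = e2 (unit vector, n^2 = 1).
For reflection through hyperplane perp to e2:
The component along e2 flips sign, others stay.
a = (-6, -4, -2)
a' = (-6, 4, -2)
a' = -6*e1 + 4*e2 - 2*e3


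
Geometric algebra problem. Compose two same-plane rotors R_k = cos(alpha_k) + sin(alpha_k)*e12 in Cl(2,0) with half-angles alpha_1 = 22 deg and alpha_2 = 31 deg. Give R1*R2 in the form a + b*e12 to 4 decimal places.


Same-plane rotors commute and their half-angles add:
R1*R2 = cos(a1 + a2) + sin(a1 + a2)*e12.
a1 + a2 = 22 + 31 = 53 deg
cos(53 deg) = 0.6018
sin(53 deg) = 0.7986
R1*R2 = 0.6018 + 0.7986*e12


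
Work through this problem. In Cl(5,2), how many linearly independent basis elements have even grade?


Even subalgebra dimension = 2^(n-1)
n = 5 + 2 = 7
2^(7 - 1) = 2^6 = 64
Verification: sum of C(7,k) for even k = 1 + 21 + 35 + 7 = 64
Result = 64


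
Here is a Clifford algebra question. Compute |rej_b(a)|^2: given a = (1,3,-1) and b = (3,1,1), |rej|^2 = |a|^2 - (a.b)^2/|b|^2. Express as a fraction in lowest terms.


|a|^2 = 1^2 + 3^2 + (-1)^2 = 11
|b|^2 = 3^2 + 1^2 + 1^2 = 11
a . b = 1*3 + 3*1 + (-1)*1 = 5
(a.b)^2 = 5^2 = 25
|rej|^2 = 11 - 25/11
= (121 - 25)/11
= 96/11
In lowest terms: 96/11


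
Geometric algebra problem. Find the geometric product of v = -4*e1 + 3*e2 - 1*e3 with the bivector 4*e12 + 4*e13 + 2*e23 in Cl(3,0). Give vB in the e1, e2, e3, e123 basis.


vB has grade-1 (vector) and grade-3 (trivector) parts: vB = (v _| B) + (v ^ B).
Vector part <vB>_1:
  e1: -v2*b12 - v3*b13 = -(3)*(4) - (-1)*(4) = -8
  e2: v1*b12 - v3*b23 = (-4)*(4) - (-1)*(2) = -14
  e3: v1*b13 + v2*b23 = (-4)*(4) + (3)*(2) = -10
Trivector part <vB>_3:
  e123: v1*b23 - v2*b13 + v3*b12 = (-4)*(2) - (3)*(4) + (-1)*(4) = -24
vB = -8*e1 - 14*e2 - 10*e3 - 24*e123
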